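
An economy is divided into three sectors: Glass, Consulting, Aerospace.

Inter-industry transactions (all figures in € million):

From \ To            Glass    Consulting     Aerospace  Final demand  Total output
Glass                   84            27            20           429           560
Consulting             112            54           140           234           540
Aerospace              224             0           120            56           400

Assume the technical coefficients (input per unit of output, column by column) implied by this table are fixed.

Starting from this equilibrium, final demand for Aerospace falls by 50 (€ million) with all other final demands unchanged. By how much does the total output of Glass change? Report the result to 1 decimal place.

Δx_1 = -6.2

Technical coefficients a_ij = z_ij / X_j:
  a_11 = 84/560 = 0.15, a_21 = 112/560 = 0.20, a_31 = 224/560 = 0.40
  a_12 = 27/540 = 0.05, a_22 = 54/540 = 0.10, a_32 = 0/540 = 0.00
  a_13 = 20/400 = 0.05, a_23 = 140/400 = 0.35, a_33 = 120/400 = 0.30
I − A =
  [   0.85    -0.05    -0.05]
  [  -0.20     0.90    -0.35]
  [  -0.40     0.00     0.70]
Cofactors of I−A, C_ij = (−1)^(i+j)·(minor ij) (rows/columns in the sector order above):
  C_11 = (0.90)(0.70) − (-0.35)(0.00) = 0.6300
  C_12 = −[(-0.20)(0.70) − (-0.35)(-0.40)] = 0.2800
  C_13 = (-0.20)(0.00) − (0.90)(-0.40) = 0.3600
  C_21 = −[(-0.05)(0.70) − (-0.05)(0.00)] = 0.0350
  C_22 = (0.85)(0.70) − (-0.05)(-0.40) = 0.5750
  C_23 = −[(0.85)(0.00) − (-0.05)(-0.40)] = 0.0200
  C_31 = (-0.05)(-0.35) − (-0.05)(0.90) = 0.0625
  C_32 = −[(0.85)(-0.35) − (-0.05)(-0.20)] = 0.3075
  C_33 = (0.85)(0.90) − (-0.05)(-0.20) = 0.7550
det(I−A) = Σ_j (I−A)_1j·C_1j = (0.85)(0.6300) + (-0.05)(0.2800) + (-0.05)(0.3600) = 0.5035
adj(I−A) = Cᵀ =
  [ 0.6300   0.0350   0.0625]
  [ 0.2800   0.5750   0.3075]
  [ 0.3600   0.0200   0.7550]
(I − A)⁻¹ = adj(I−A) / det(I−A) ≈
  [   1.2512     0.0695     0.1241]
  [   0.5561     1.1420     0.6107]
  [   0.7150     0.0397     1.4995]
Δx = (I − A)⁻¹ Δd with Δd having -50 in the Aerospace component and 0 elsewhere.
So Δx_1 = L_13 · (-50), where L_13 = adj(I−A)_13 / det(I−A) = 0.0625 / 0.5035.
Δx_1 = 0.0625 × (-50) / 0.5035 = -3.125 / 0.5035 ≈ -6.2.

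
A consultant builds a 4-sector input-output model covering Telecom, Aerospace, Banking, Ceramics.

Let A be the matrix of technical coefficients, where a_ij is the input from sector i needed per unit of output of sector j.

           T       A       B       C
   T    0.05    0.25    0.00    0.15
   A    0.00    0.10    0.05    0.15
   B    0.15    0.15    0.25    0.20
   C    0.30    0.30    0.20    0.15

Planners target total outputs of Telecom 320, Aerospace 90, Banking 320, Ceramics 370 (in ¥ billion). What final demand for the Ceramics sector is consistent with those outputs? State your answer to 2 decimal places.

I − A =
  [   0.95    -0.25     0.00    -0.15]
  [   0.00     0.90    -0.05    -0.15]
  [  -0.15    -0.15     0.75    -0.20]
  [  -0.30    -0.30    -0.20     0.85]
d = (I − A) x:
  d_T = (+0.95)·320 + (-0.25)·90 + (+0.00)·320 + (-0.15)·370 = 226.00
  d_A = (+0.00)·320 + (+0.90)·90 + (-0.05)·320 + (-0.15)·370 = 9.50
  d_B = (-0.15)·320 + (-0.15)·90 + (+0.75)·320 + (-0.20)·370 = 104.50
  d_C = (-0.30)·320 + (-0.30)·90 + (-0.20)·320 + (+0.85)·370 = 127.50

d_C = 127.50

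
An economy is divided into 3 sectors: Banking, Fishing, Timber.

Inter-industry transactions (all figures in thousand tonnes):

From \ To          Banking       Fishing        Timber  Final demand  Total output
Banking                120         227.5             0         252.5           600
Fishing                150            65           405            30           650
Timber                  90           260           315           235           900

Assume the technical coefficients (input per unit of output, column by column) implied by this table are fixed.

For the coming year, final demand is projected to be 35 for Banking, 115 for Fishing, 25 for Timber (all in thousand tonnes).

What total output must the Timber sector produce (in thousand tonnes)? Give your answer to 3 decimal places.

x_3 = 274.641

Technical coefficients a_ij = z_ij / X_j:
  a_11 = 120/600 = 0.20, a_21 = 150/600 = 0.25, a_31 = 90/600 = 0.15
  a_12 = 227.5/650 = 0.35, a_22 = 65/650 = 0.10, a_32 = 260/650 = 0.40
  a_13 = 0/900 = 0.00, a_23 = 405/900 = 0.45, a_33 = 315/900 = 0.35
I − A =
  [   0.80    -0.35     0.00]
  [  -0.25     0.90    -0.45]
  [  -0.15    -0.40     0.65]
Cofactors of I−A, C_ij = (−1)^(i+j)·(minor ij) (rows/columns in the sector order above):
  C_11 = (0.90)(0.65) − (-0.45)(-0.40) = 0.4050
  C_12 = −[(-0.25)(0.65) − (-0.45)(-0.15)] = 0.2300
  C_13 = (-0.25)(-0.40) − (0.90)(-0.15) = 0.2350
  C_21 = −[(-0.35)(0.65) − (0.00)(-0.40)] = 0.2275
  C_22 = (0.80)(0.65) − (0.00)(-0.15) = 0.5200
  C_23 = −[(0.80)(-0.40) − (-0.35)(-0.15)] = 0.3725
  C_31 = (-0.35)(-0.45) − (0.00)(0.90) = 0.1575
  C_32 = −[(0.80)(-0.45) − (0.00)(-0.25)] = 0.3600
  C_33 = (0.80)(0.90) − (-0.35)(-0.25) = 0.6325
det(I−A) = Σ_j (I−A)_1j·C_1j = (0.80)(0.4050) + (-0.35)(0.2300) + (0.00)(0.2350) = 0.2435
adj(I−A) = Cᵀ =
  [ 0.4050   0.2275   0.1575]
  [ 0.2300   0.5200   0.3600]
  [ 0.2350   0.3725   0.6325]
(I − A)⁻¹ = adj(I−A) / det(I−A) ≈
  [   1.6632     0.9343     0.6468]
  [   0.9446     2.1355     1.4784]
  [   0.9651     1.5298     2.5975]
x = (I − A)⁻¹ d = adj(I−A)·d / det(I−A), with det(I−A) = 0.2435:
  x_1 = (0.4050·35 + 0.2275·115 + 0.1575·25) / 0.2435 = 44.275 / 0.2435 ≈ 181.828
  x_2 = (0.2300·35 + 0.5200·115 + 0.3600·25) / 0.2435 = 76.85 / 0.2435 ≈ 315.606
  x_3 = (0.2350·35 + 0.3725·115 + 0.6325·25) / 0.2435 = 66.875 / 0.2435 ≈ 274.641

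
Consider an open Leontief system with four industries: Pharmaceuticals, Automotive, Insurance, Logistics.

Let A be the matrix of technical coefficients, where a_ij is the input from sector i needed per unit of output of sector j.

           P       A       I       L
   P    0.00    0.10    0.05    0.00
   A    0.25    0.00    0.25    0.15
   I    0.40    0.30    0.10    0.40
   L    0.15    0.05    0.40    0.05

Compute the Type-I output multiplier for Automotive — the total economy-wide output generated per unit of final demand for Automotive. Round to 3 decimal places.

m_A = 2.434

I − A =
  [   1.00    -0.10    -0.05     0.00]
  [  -0.25     1.00    -0.25    -0.15]
  [  -0.40    -0.30     0.90    -0.40]
  [  -0.15    -0.05    -0.40     0.95]
Compute the cofactors C_ij = (−1)^(i+j)·(3×3 minor ij) of I−A; the adjugate is their transpose:
adj(I−A) = Cᵀ =
  [ 0.594000   0.084750   0.076875   0.045750]
  [ 0.328000   0.673000   0.310500   0.237000]
  [ 0.520000   0.349000   0.916500   0.441000]
  [ 0.330000   0.195750   0.414375   0.768750]
det(I−A) = Σ_j (I−A)_1j·C_1j = (1.00)(0.594000) + (-0.10)(0.328000) + (-0.05)(0.520000) + (0.00)(0.330000) = 0.5352
(I − A)⁻¹ = adj(I−A) / det(I−A) ≈
  [   1.1099     0.1584     0.1436     0.0855]
  [   0.6129     1.2575     0.5802     0.4428]
  [   0.9716     0.6521     1.7124     0.8240]
  [   0.6166     0.3658     0.7742     1.4364]
The output multiplier for sector j is the column-j sum of the Leontief inverse (I − A)⁻¹ = adj(I−A) / det(I−A).
Column A of adj(I−A): (0.084750, 0.673000, 0.349000, 0.195750); det(I−A) = 0.5352.
m_A = (0.084750 + 0.673000 + 0.349000 + 0.195750) / 0.5352 = 1.3025 / 0.5352 ≈ 2.434.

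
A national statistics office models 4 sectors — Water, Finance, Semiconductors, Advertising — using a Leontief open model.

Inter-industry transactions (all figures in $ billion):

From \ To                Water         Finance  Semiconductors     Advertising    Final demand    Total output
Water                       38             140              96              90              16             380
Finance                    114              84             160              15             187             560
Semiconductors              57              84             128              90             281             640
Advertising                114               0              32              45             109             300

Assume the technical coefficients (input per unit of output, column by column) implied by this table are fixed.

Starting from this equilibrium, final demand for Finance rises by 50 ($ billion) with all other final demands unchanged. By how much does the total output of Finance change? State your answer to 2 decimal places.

Δx_F = 77.08

Technical coefficients a_ij = z_ij / X_j:
  a_WW = 38/380 = 0.10, a_FW = 114/380 = 0.30, a_SW = 57/380 = 0.15, a_AW = 114/380 = 0.30
  a_WF = 140/560 = 0.25, a_FF = 84/560 = 0.15, a_SF = 84/560 = 0.15, a_AF = 0/560 = 0.00
  a_WS = 96/640 = 0.15, a_FS = 160/640 = 0.25, a_SS = 128/640 = 0.20, a_AS = 32/640 = 0.05
  a_WA = 90/300 = 0.30, a_FA = 15/300 = 0.05, a_SA = 90/300 = 0.30, a_AA = 45/300 = 0.15
I − A =
  [   0.90    -0.25    -0.15    -0.30]
  [  -0.30     0.85    -0.25    -0.05]
  [  -0.15    -0.15     0.80    -0.30]
  [  -0.30     0.00    -0.05     0.85]
Compute the cofactors C_ij = (−1)^(i+j)·(3×3 minor ij) of I−A; the adjugate is their transpose:
adj(I−A) = Cᵀ =
  [ 0.533000   0.187625   0.174875   0.260875]
  [ 0.266250   0.491625   0.216000   0.199125]
  [ 0.225375   0.155625   0.506250   0.267375]
  [ 0.201375   0.075375   0.091500   0.483000]
det(I−A) = Σ_j (I−A)_1j·C_1j = (0.90)(0.533000) + (-0.25)(0.266250) + (-0.15)(0.225375) + (-0.30)(0.201375) = 0.31891875
(I − A)⁻¹ = adj(I−A) / det(I−A) ≈
  [   1.6713     0.5883     0.5483     0.8180]
  [   0.8349     1.5415     0.6773     0.6244]
  [   0.7067     0.4880     1.5874     0.8384]
  [   0.6314     0.2363     0.2869     1.5145]
Δx = (I − A)⁻¹ Δd with Δd having +50 in the Finance component and 0 elsewhere.
So Δx_F = L_FF · (+50), where L_FF = adj(I−A)_FF / det(I−A) = 0.491625 / 0.31891875.
Δx_F = 0.491625 × (+50) / 0.31891875 = 24.58125 / 0.31891875 ≈ 77.08.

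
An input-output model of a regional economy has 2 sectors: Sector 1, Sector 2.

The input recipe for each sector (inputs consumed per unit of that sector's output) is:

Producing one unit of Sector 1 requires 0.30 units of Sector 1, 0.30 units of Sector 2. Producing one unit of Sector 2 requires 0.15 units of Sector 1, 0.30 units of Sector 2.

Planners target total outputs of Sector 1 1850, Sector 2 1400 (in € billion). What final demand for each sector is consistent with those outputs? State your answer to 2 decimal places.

I − A =
  [   0.70    -0.15]
  [  -0.30     0.70]
d = (I − A) x:
  d_1 = (+0.70)·1850 + (-0.15)·1400 = 1085.00
  d_2 = (-0.30)·1850 + (+0.70)·1400 = 425.00

d_1 = 1085.00, d_2 = 425.00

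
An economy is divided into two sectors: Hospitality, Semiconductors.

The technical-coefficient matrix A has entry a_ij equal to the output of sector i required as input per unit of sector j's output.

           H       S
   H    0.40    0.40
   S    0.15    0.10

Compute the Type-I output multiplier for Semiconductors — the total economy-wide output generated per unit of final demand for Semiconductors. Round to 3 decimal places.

m_S = 2.083

I − A =
  [   0.60    -0.40]
  [  -0.15     0.90]
det(I−A) = (0.60)(0.90) − (-0.40)(-0.15) = 0.4800
adj(I−A) = [[0.90, 0.40], [0.15, 0.60]]
(I − A)⁻¹ = adj(I−A) / det(I−A) ≈
  [   1.8750     0.8333]
  [   0.3125     1.2500]
The output multiplier for sector j is the column-j sum of the Leontief inverse (I − A)⁻¹ = adj(I−A) / det(I−A).
Column S of adj(I−A): (0.40, 0.60); det(I−A) = 0.4800.
m_S = (0.40 + 0.60) / 0.4800 = 1.00 / 0.4800 ≈ 2.083.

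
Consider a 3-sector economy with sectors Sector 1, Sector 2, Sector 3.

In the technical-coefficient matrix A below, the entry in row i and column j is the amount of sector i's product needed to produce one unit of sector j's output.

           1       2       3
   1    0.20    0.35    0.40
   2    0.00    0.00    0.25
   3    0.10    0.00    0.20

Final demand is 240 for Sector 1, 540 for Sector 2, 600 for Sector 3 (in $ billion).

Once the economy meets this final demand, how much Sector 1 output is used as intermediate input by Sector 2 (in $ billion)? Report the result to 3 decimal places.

I − A =
  [   0.80    -0.35    -0.40]
  [   0.00     1.00    -0.25]
  [  -0.10     0.00     0.80]
Cofactors of I−A, C_ij = (−1)^(i+j)·(minor ij) (rows/columns in the sector order above):
  C_11 = (1.00)(0.80) − (-0.25)(0.00) = 0.8000
  C_12 = −[(0.00)(0.80) − (-0.25)(-0.10)] = 0.0250
  C_13 = (0.00)(0.00) − (1.00)(-0.10) = 0.1000
  C_21 = −[(-0.35)(0.80) − (-0.40)(0.00)] = 0.2800
  C_22 = (0.80)(0.80) − (-0.40)(-0.10) = 0.6000
  C_23 = −[(0.80)(0.00) − (-0.35)(-0.10)] = 0.0350
  C_31 = (-0.35)(-0.25) − (-0.40)(1.00) = 0.4875
  C_32 = −[(0.80)(-0.25) − (-0.40)(0.00)] = 0.2000
  C_33 = (0.80)(1.00) − (-0.35)(0.00) = 0.8000
det(I−A) = Σ_j (I−A)_1j·C_1j = (0.80)(0.8000) + (-0.35)(0.0250) + (-0.40)(0.1000) = 0.59125
adj(I−A) = Cᵀ =
  [ 0.8000   0.2800   0.4875]
  [ 0.0250   0.6000   0.2000]
  [ 0.1000   0.0350   0.8000]
(I − A)⁻¹ = adj(I−A) / det(I−A) ≈
  [   1.3531     0.4736     0.8245]
  [   0.0423     1.0148     0.3383]
  [   0.1691     0.0592     1.3531]
First solve x = (I − A)⁻¹ d = adj(I−A)·d / det(I−A); in particular x_2 = (0.0250·240 + 0.6000·540 + 0.2000·600) / 0.59125 = 450.00 / 0.59125 ≈ 761.09937.
Intermediate flow from 1 to 2: z_12 = a_12 · x_2 = 0.35 × 450.00 / 0.59125 = 157.50 / 0.59125 ≈ 266.385.

z_12 = 266.385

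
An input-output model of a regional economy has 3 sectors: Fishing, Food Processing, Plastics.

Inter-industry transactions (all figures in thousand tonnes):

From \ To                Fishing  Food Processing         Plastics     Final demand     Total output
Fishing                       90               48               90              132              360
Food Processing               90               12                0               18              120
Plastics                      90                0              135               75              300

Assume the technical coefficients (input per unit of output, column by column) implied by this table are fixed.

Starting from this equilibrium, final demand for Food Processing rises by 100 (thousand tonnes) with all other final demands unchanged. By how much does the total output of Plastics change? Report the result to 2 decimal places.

Technical coefficients a_ij = z_ij / X_j:
  a_11 = 90/360 = 0.25, a_21 = 90/360 = 0.25, a_31 = 90/360 = 0.25
  a_12 = 48/120 = 0.40, a_22 = 12/120 = 0.10, a_32 = 0/120 = 0.00
  a_13 = 90/300 = 0.30, a_23 = 0/300 = 0.00, a_33 = 135/300 = 0.45
I − A =
  [   0.75    -0.40    -0.30]
  [  -0.25     0.90     0.00]
  [  -0.25     0.00     0.55]
Cofactors of I−A, C_ij = (−1)^(i+j)·(minor ij) (rows/columns in the sector order above):
  C_11 = (0.90)(0.55) − (0.00)(0.00) = 0.4950
  C_12 = −[(-0.25)(0.55) − (0.00)(-0.25)] = 0.1375
  C_13 = (-0.25)(0.00) − (0.90)(-0.25) = 0.2250
  C_21 = −[(-0.40)(0.55) − (-0.30)(0.00)] = 0.2200
  C_22 = (0.75)(0.55) − (-0.30)(-0.25) = 0.3375
  C_23 = −[(0.75)(0.00) − (-0.40)(-0.25)] = 0.1000
  C_31 = (-0.40)(0.00) − (-0.30)(0.90) = 0.2700
  C_32 = −[(0.75)(0.00) − (-0.30)(-0.25)] = 0.0750
  C_33 = (0.75)(0.90) − (-0.40)(-0.25) = 0.5750
det(I−A) = Σ_j (I−A)_1j·C_1j = (0.75)(0.4950) + (-0.40)(0.1375) + (-0.30)(0.2250) = 0.24875
adj(I−A) = Cᵀ =
  [ 0.4950   0.2200   0.2700]
  [ 0.1375   0.3375   0.0750]
  [ 0.2250   0.1000   0.5750]
(I − A)⁻¹ = adj(I−A) / det(I−A) ≈
  [   1.9899     0.8844     1.0854]
  [   0.5528     1.3568     0.3015]
  [   0.9045     0.4020     2.3116]
Δx = (I − A)⁻¹ Δd with Δd having +100 in the Food Processing component and 0 elsewhere.
So Δx_3 = L_32 · (+100), where L_32 = adj(I−A)_32 / det(I−A) = 0.1000 / 0.24875.
Δx_3 = 0.1000 × (+100) / 0.24875 = 10.00 / 0.24875 ≈ 40.20.

Δx_3 = 40.20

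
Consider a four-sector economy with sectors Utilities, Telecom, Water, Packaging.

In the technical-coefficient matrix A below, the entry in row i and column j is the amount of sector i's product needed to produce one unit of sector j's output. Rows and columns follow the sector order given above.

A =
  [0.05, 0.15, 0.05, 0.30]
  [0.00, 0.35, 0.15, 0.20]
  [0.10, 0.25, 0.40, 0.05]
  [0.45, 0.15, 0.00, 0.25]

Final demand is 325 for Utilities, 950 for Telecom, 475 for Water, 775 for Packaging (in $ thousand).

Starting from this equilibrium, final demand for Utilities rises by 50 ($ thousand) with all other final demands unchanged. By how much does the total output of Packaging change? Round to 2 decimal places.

I − A =
  [   0.95    -0.15    -0.05    -0.30]
  [   0.00     0.65    -0.15    -0.20]
  [  -0.10    -0.25     0.60    -0.05]
  [  -0.45    -0.15     0.00     0.75]
Compute the cofactors C_ij = (−1)^(i+j)·(3×3 minor ij) of I−A; the adjugate is their transpose:
adj(I−A) = Cᵀ =
  [ 0.245250   0.104250   0.046500   0.129000]
  [ 0.068625   0.341625   0.091125   0.124625]
  [ 0.082875   0.170625   0.333375   0.100875]
  [ 0.160875   0.130875   0.046125   0.329375]
det(I−A) = Σ_j (I−A)_1j·C_1j = (0.95)(0.245250) + (-0.15)(0.068625) + (-0.05)(0.082875) + (-0.30)(0.160875) = 0.1702875
(I − A)⁻¹ = adj(I−A) / det(I−A) ≈
  [   1.4402     0.6122     0.2731     0.7575]
  [   0.4030     2.0062     0.5351     0.7319]
  [   0.4867     1.0020     1.9577     0.5924]
  [   0.9447     0.7686     0.2709     1.9342]
Δx = (I − A)⁻¹ Δd with Δd having +50 in the Utilities component and 0 elsewhere.
So Δx_4 = L_41 · (+50), where L_41 = adj(I−A)_41 / det(I−A) = 0.160875 / 0.1702875.
Δx_4 = 0.160875 × (+50) / 0.1702875 = 8.04375 / 0.1702875 ≈ 47.24.

Δx_4 = 47.24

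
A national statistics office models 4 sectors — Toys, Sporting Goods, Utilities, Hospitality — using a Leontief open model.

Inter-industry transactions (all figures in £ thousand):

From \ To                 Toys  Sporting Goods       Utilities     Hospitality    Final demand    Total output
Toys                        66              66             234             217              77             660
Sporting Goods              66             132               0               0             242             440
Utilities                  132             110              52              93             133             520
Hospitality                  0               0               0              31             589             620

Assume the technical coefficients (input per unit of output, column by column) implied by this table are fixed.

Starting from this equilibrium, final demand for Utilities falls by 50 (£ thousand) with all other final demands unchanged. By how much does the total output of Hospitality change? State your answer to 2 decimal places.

Δx_4 = 0.00

Technical coefficients a_ij = z_ij / X_j:
  a_11 = 66/660 = 0.10, a_21 = 66/660 = 0.10, a_31 = 132/660 = 0.20, a_41 = 0/660 = 0.00
  a_12 = 66/440 = 0.15, a_22 = 132/440 = 0.30, a_32 = 110/440 = 0.25, a_42 = 0/440 = 0.00
  a_13 = 234/520 = 0.45, a_23 = 0/520 = 0.00, a_33 = 52/520 = 0.10, a_43 = 0/520 = 0.00
  a_14 = 217/620 = 0.35, a_24 = 0/620 = 0.00, a_34 = 93/620 = 0.15, a_44 = 31/620 = 0.05
I − A =
  [   0.90    -0.15    -0.45    -0.35]
  [  -0.10     0.70     0.00     0.00]
  [  -0.20    -0.25     0.90    -0.15]
  [   0.00     0.00     0.00     0.95]
Compute the cofactors C_ij = (−1)^(i+j)·(3×3 minor ij) of I−A; the adjugate is their transpose:
adj(I−A) = Cᵀ =
  [ 0.598500   0.235125   0.299250   0.267750]
  [ 0.085500   0.684000   0.042750   0.038250]
  [ 0.156750   0.242250   0.584250   0.150000]
  [ 0.000000   0.000000   0.000000   0.479250]
det(I−A) = Σ_j (I−A)_1j·C_1j = (0.90)(0.598500) + (-0.15)(0.085500) + (-0.45)(0.156750) + (-0.35)(0.000000) = 0.4552875
(I − A)⁻¹ = adj(I−A) / det(I−A) ≈
  [   1.3146     0.5164     0.6573     0.5881]
  [   0.1878     1.5023     0.0939     0.0840]
  [   0.3443     0.5321     1.2833     0.3295]
  [   0.0000     0.0000     0.0000     1.0526]
Δx = (I − A)⁻¹ Δd with Δd having -50 in the Utilities component and 0 elsewhere.
So Δx_4 = L_43 · (-50), where L_43 = adj(I−A)_43 / det(I−A) = 0.000000 / 0.4552875.
Δx_4 = 0.000000 × (-50) / 0.4552875 = 0.00 / 0.4552875 = 0.00.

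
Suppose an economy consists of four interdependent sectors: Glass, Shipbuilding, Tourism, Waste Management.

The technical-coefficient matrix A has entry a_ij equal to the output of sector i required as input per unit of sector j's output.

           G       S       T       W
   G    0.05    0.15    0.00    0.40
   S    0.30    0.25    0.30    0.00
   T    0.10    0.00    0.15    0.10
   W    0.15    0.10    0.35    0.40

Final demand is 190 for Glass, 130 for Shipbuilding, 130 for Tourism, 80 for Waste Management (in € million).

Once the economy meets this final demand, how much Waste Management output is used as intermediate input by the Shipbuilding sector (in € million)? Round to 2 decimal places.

z_WS = 47.20

I − A =
  [   0.95    -0.15     0.00    -0.40]
  [  -0.30     0.75    -0.30     0.00]
  [  -0.10     0.00     0.85    -0.10]
  [  -0.15    -0.10    -0.35     0.60]
Compute the cofactors C_ij = (−1)^(i+j)·(3×3 minor ij) of I−A; the adjugate is their transpose:
adj(I−A) = Cᵀ =
  [ 0.353250   0.105250   0.144000   0.259500]
  [ 0.165000   0.386250   0.195000   0.142500]
  [ 0.059250   0.024750   0.343500   0.096750]
  [ 0.150375   0.105125   0.268875   0.562875]
det(I−A) = Σ_j (I−A)_1j·C_1j = (0.95)(0.353250) + (-0.15)(0.165000) + (0.00)(0.059250) + (-0.40)(0.150375) = 0.2506875
(I − A)⁻¹ = adj(I−A) / det(I−A) ≈
  [   1.4091     0.4198     0.5744     1.0352]
  [   0.6582     1.5408     0.7779     0.5684]
  [   0.2364     0.0987     1.3702     0.3859]
  [   0.5999     0.4193     1.0726     2.2453]
First solve x = (I − A)⁻¹ d = adj(I−A)·d / det(I−A); in particular x_S = (0.165000·190 + 0.386250·130 + 0.195000·130 + 0.142500·80) / 0.2506875 = 118.3125 / 0.2506875 ≈ 471.9521.
Intermediate flow from W to S: z_WS = a_WS · x_S = 0.10 × 118.3125 / 0.2506875 = 11.83125 / 0.2506875 ≈ 47.20.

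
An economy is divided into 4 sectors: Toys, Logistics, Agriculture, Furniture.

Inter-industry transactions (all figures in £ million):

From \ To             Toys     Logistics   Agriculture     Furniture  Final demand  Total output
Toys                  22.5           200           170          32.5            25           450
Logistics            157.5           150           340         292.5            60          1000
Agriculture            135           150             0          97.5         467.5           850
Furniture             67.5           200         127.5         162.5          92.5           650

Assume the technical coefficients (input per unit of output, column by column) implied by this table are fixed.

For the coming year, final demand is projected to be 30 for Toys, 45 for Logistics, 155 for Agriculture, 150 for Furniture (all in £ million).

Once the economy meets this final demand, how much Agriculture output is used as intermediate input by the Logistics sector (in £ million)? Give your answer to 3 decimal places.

Technical coefficients a_ij = z_ij / X_j:
  a_11 = 22.5/450 = 0.05, a_21 = 157.5/450 = 0.35, a_31 = 135/450 = 0.30, a_41 = 67.5/450 = 0.15
  a_12 = 200/1000 = 0.20, a_22 = 150/1000 = 0.15, a_32 = 150/1000 = 0.15, a_42 = 200/1000 = 0.20
  a_13 = 170/850 = 0.20, a_23 = 340/850 = 0.40, a_33 = 0/850 = 0.00, a_43 = 127.5/850 = 0.15
  a_14 = 32.5/650 = 0.05, a_24 = 292.5/650 = 0.45, a_34 = 97.5/650 = 0.15, a_44 = 162.5/650 = 0.25
I − A =
  [   0.95    -0.20    -0.20    -0.05]
  [  -0.35     0.85    -0.40    -0.45]
  [  -0.30    -0.15     1.00    -0.15]
  [  -0.15    -0.20    -0.15     0.75]
Compute the cofactors C_ij = (−1)^(i+j)·(3×3 minor ij) of I−A; the adjugate is their transpose:
adj(I−A) = Cᵀ =
  [ 0.461250   0.185125   0.193375   0.180500]
  [ 0.441375   0.631875   0.414750   0.491500]
  [ 0.243375   0.186750   0.444250   0.217125]
  [ 0.258625   0.242875   0.238125   0.595000]
det(I−A) = Σ_j (I−A)_1j·C_1j = (0.95)(0.461250) + (-0.20)(0.441375) + (-0.20)(0.243375) + (-0.05)(0.258625) = 0.28830625
(I − A)⁻¹ = adj(I−A) / det(I−A) ≈
  [   1.5999     0.6421     0.6707     0.6261]
  [   1.5309     2.1917     1.4386     1.7048]
  [   0.8442     0.6477     1.5409     0.7531]
  [   0.8970     0.8424     0.8259     2.0638]
First solve x = (I − A)⁻¹ d = adj(I−A)·d / det(I−A); in particular x_2 = (0.441375·30 + 0.631875·45 + 0.414750·155 + 0.491500·150) / 0.28830625 = 179.686875 / 0.28830625 ≈ 623.25002.
Intermediate flow from 3 to 2: z_32 = a_32 · x_2 = 0.15 × 179.686875 / 0.28830625 = 26.95303125 / 0.28830625 ≈ 93.488.

z_32 = 93.488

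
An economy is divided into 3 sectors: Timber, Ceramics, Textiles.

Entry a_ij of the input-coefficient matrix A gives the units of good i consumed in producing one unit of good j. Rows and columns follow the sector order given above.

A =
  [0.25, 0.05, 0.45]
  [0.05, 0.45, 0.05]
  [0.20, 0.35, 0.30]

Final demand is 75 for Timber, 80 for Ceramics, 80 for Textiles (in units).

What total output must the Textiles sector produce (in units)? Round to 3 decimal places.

x_3 = 297.049

I − A =
  [   0.75    -0.05    -0.45]
  [  -0.05     0.55    -0.05]
  [  -0.20    -0.35     0.70]
Cofactors of I−A, C_ij = (−1)^(i+j)·(minor ij) (rows/columns in the sector order above):
  C_11 = (0.55)(0.70) − (-0.05)(-0.35) = 0.3675
  C_12 = −[(-0.05)(0.70) − (-0.05)(-0.20)] = 0.0450
  C_13 = (-0.05)(-0.35) − (0.55)(-0.20) = 0.1275
  C_21 = −[(-0.05)(0.70) − (-0.45)(-0.35)] = 0.1925
  C_22 = (0.75)(0.70) − (-0.45)(-0.20) = 0.4350
  C_23 = −[(0.75)(-0.35) − (-0.05)(-0.20)] = 0.2725
  C_31 = (-0.05)(-0.05) − (-0.45)(0.55) = 0.2500
  C_32 = −[(0.75)(-0.05) − (-0.45)(-0.05)] = 0.0600
  C_33 = (0.75)(0.55) − (-0.05)(-0.05) = 0.4100
det(I−A) = Σ_j (I−A)_1j·C_1j = (0.75)(0.3675) + (-0.05)(0.0450) + (-0.45)(0.1275) = 0.2160
adj(I−A) = Cᵀ =
  [ 0.3675   0.1925   0.2500]
  [ 0.0450   0.4350   0.0600]
  [ 0.1275   0.2725   0.4100]
(I − A)⁻¹ = adj(I−A) / det(I−A) ≈
  [   1.7014     0.8912     1.1574]
  [   0.2083     2.0139     0.2778]
  [   0.5903     1.2616     1.8981]
x = (I − A)⁻¹ d = adj(I−A)·d / det(I−A), with det(I−A) = 0.2160:
  x_1 = (0.3675·75 + 0.1925·80 + 0.2500·80) / 0.2160 = 62.9625 / 0.2160 ≈ 291.493
  x_2 = (0.0450·75 + 0.4350·80 + 0.0600·80) / 0.2160 = 42.975 / 0.2160 ≈ 198.958
  x_3 = (0.1275·75 + 0.2725·80 + 0.4100·80) / 0.2160 = 64.1625 / 0.2160 ≈ 297.049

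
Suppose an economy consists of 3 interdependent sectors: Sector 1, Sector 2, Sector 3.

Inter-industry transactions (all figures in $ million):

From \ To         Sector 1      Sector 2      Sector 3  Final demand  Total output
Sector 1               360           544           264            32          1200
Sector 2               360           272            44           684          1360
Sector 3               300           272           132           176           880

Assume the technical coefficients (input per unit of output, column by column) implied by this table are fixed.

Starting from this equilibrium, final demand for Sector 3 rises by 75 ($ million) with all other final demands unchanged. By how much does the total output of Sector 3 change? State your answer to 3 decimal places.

Technical coefficients a_ij = z_ij / X_j:
  a_11 = 360/1200 = 0.30, a_21 = 360/1200 = 0.30, a_31 = 300/1200 = 0.25
  a_12 = 544/1360 = 0.40, a_22 = 272/1360 = 0.20, a_32 = 272/1360 = 0.20
  a_13 = 264/880 = 0.30, a_23 = 44/880 = 0.05, a_33 = 132/880 = 0.15
I − A =
  [   0.70    -0.40    -0.30]
  [  -0.30     0.80    -0.05]
  [  -0.25    -0.20     0.85]
Cofactors of I−A, C_ij = (−1)^(i+j)·(minor ij) (rows/columns in the sector order above):
  C_11 = (0.80)(0.85) − (-0.05)(-0.20) = 0.6700
  C_12 = −[(-0.30)(0.85) − (-0.05)(-0.25)] = 0.2675
  C_13 = (-0.30)(-0.20) − (0.80)(-0.25) = 0.2600
  C_21 = −[(-0.40)(0.85) − (-0.30)(-0.20)] = 0.4000
  C_22 = (0.70)(0.85) − (-0.30)(-0.25) = 0.5200
  C_23 = −[(0.70)(-0.20) − (-0.40)(-0.25)] = 0.2400
  C_31 = (-0.40)(-0.05) − (-0.30)(0.80) = 0.2600
  C_32 = −[(0.70)(-0.05) − (-0.30)(-0.30)] = 0.1250
  C_33 = (0.70)(0.80) − (-0.40)(-0.30) = 0.4400
det(I−A) = Σ_j (I−A)_1j·C_1j = (0.70)(0.6700) + (-0.40)(0.2675) + (-0.30)(0.2600) = 0.2840
adj(I−A) = Cᵀ =
  [ 0.6700   0.4000   0.2600]
  [ 0.2675   0.5200   0.1250]
  [ 0.2600   0.2400   0.4400]
(I − A)⁻¹ = adj(I−A) / det(I−A) ≈
  [   2.3592     1.4085     0.9155]
  [   0.9419     1.8310     0.4401]
  [   0.9155     0.8451     1.5493]
Δx = (I − A)⁻¹ Δd with Δd having +75 in the Sector 3 component and 0 elsewhere.
So Δx_3 = L_33 · (+75), where L_33 = adj(I−A)_33 / det(I−A) = 0.4400 / 0.2840.
Δx_3 = 0.4400 × (+75) / 0.2840 = 33.00 / 0.2840 ≈ 116.197.

Δx_3 = 116.197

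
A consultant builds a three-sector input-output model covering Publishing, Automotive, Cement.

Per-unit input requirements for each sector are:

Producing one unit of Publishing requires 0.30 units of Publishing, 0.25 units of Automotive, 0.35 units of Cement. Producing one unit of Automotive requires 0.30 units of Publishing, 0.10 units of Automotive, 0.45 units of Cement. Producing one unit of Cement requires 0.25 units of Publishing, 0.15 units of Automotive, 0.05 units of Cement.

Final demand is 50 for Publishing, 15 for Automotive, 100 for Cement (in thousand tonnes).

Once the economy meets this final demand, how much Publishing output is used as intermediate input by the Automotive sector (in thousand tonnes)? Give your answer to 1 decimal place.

z_12 = 33.5

I − A =
  [   0.70    -0.30    -0.25]
  [  -0.25     0.90    -0.15]
  [  -0.35    -0.45     0.95]
Cofactors of I−A, C_ij = (−1)^(i+j)·(minor ij) (rows/columns in the sector order above):
  C_11 = (0.90)(0.95) − (-0.15)(-0.45) = 0.7875
  C_12 = −[(-0.25)(0.95) − (-0.15)(-0.35)] = 0.2900
  C_13 = (-0.25)(-0.45) − (0.90)(-0.35) = 0.4275
  C_21 = −[(-0.30)(0.95) − (-0.25)(-0.45)] = 0.3975
  C_22 = (0.70)(0.95) − (-0.25)(-0.35) = 0.5775
  C_23 = −[(0.70)(-0.45) − (-0.30)(-0.35)] = 0.4200
  C_31 = (-0.30)(-0.15) − (-0.25)(0.90) = 0.2700
  C_32 = −[(0.70)(-0.15) − (-0.25)(-0.25)] = 0.1675
  C_33 = (0.70)(0.90) − (-0.30)(-0.25) = 0.5550
det(I−A) = Σ_j (I−A)_1j·C_1j = (0.70)(0.7875) + (-0.30)(0.2900) + (-0.25)(0.4275) = 0.357375
adj(I−A) = Cᵀ =
  [ 0.7875   0.3975   0.2700]
  [ 0.2900   0.5775   0.1675]
  [ 0.4275   0.4200   0.5550]
(I − A)⁻¹ = adj(I−A) / det(I−A) ≈
  [   2.2036     1.1123     0.7555]
  [   0.8115     1.6159     0.4687]
  [   1.1962     1.1752     1.5530]
First solve x = (I − A)⁻¹ d = adj(I−A)·d / det(I−A); in particular x_2 = (0.2900·50 + 0.5775·15 + 0.1675·100) / 0.357375 = 39.9125 / 0.357375 ≈ 111.682.
Intermediate flow from 1 to 2: z_12 = a_12 · x_2 = 0.30 × 39.9125 / 0.357375 = 11.97375 / 0.357375 ≈ 33.5.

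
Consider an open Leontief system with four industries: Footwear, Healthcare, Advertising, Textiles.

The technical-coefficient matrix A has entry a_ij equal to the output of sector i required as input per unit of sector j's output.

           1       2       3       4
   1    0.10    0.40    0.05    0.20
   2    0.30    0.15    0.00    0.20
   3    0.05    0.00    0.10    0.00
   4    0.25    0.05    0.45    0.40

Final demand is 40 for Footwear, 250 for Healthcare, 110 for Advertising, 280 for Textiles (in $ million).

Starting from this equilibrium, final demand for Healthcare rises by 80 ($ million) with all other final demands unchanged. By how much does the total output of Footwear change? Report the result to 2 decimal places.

I − A =
  [   0.90    -0.40    -0.05    -0.20]
  [  -0.30     0.85     0.00    -0.20]
  [  -0.05     0.00     0.90     0.00]
  [  -0.25    -0.05    -0.45     0.60]
Compute the cofactors C_ij = (−1)^(i+j)·(3×3 minor ij) of I−A; the adjugate is their transpose:
adj(I−A) = Cᵀ =
  [ 0.450000   0.225000   0.137500   0.225000]
  [ 0.211500   0.435000   0.119500   0.215500]
  [ 0.025000   0.012500   0.312500   0.012500]
  [ 0.223875   0.139375   0.301625   0.578375]
det(I−A) = Σ_j (I−A)_1j·C_1j = (0.90)(0.450000) + (-0.40)(0.211500) + (-0.05)(0.025000) + (-0.20)(0.223875) = 0.274375
(I − A)⁻¹ = adj(I−A) / det(I−A) ≈
  [   1.6401     0.8200     0.5011     0.8200]
  [   0.7708     1.5854     0.4355     0.7854]
  [   0.0911     0.0456     1.1390     0.0456]
  [   0.8159     0.5080     1.0993     2.1080]
Δx = (I − A)⁻¹ Δd with Δd having +80 in the Healthcare component and 0 elsewhere.
So Δx_1 = L_12 · (+80), where L_12 = adj(I−A)_12 / det(I−A) = 0.225000 / 0.274375.
Δx_1 = 0.225000 × (+80) / 0.274375 = 18.00 / 0.274375 ≈ 65.60.

Δx_1 = 65.60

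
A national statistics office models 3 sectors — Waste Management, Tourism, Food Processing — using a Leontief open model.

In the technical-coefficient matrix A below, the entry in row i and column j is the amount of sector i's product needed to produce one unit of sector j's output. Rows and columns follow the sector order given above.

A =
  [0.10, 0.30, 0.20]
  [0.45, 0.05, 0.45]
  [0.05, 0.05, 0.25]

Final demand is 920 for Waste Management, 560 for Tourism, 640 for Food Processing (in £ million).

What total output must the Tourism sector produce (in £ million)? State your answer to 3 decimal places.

x_T = 2044.890

I − A =
  [   0.90    -0.30    -0.20]
  [  -0.45     0.95    -0.45]
  [  -0.05    -0.05     0.75]
Cofactors of I−A, C_ij = (−1)^(i+j)·(minor ij) (rows/columns in the sector order above):
  C_11 = (0.95)(0.75) − (-0.45)(-0.05) = 0.6900
  C_12 = −[(-0.45)(0.75) − (-0.45)(-0.05)] = 0.3600
  C_13 = (-0.45)(-0.05) − (0.95)(-0.05) = 0.0700
  C_21 = −[(-0.30)(0.75) − (-0.20)(-0.05)] = 0.2350
  C_22 = (0.90)(0.75) − (-0.20)(-0.05) = 0.6650
  C_23 = −[(0.90)(-0.05) − (-0.30)(-0.05)] = 0.0600
  C_31 = (-0.30)(-0.45) − (-0.20)(0.95) = 0.3250
  C_32 = −[(0.90)(-0.45) − (-0.20)(-0.45)] = 0.4950
  C_33 = (0.90)(0.95) − (-0.30)(-0.45) = 0.7200
det(I−A) = Σ_j (I−A)_1j·C_1j = (0.90)(0.6900) + (-0.30)(0.3600) + (-0.20)(0.0700) = 0.4990
adj(I−A) = Cᵀ =
  [ 0.6900   0.2350   0.3250]
  [ 0.3600   0.6650   0.4950]
  [ 0.0700   0.0600   0.7200]
(I − A)⁻¹ = adj(I−A) / det(I−A) ≈
  [   1.3828     0.4709     0.6513]
  [   0.7214     1.3327     0.9920]
  [   0.1403     0.1202     1.4429]
x = (I − A)⁻¹ d = adj(I−A)·d / det(I−A), with det(I−A) = 0.4990:
  x_W = (0.6900·920 + 0.2350·560 + 0.3250·640) / 0.4990 = 974.40 / 0.4990 ≈ 1952.705
  x_T = (0.3600·920 + 0.6650·560 + 0.4950·640) / 0.4990 = 1020.40 / 0.4990 ≈ 2044.890
  x_F = (0.0700·920 + 0.0600·560 + 0.7200·640) / 0.4990 = 558.80 / 0.4990 ≈ 1119.840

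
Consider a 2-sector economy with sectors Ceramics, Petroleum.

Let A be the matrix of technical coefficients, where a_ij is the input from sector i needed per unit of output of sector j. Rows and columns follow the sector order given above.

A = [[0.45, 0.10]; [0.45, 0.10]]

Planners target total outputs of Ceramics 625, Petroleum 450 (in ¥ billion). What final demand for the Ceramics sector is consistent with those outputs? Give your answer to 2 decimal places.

I − A =
  [   0.55    -0.10]
  [  -0.45     0.90]
d = (I − A) x:
  d_1 = (+0.55)·625 + (-0.10)·450 = 298.75
  d_2 = (-0.45)·625 + (+0.90)·450 = 123.75

d_1 = 298.75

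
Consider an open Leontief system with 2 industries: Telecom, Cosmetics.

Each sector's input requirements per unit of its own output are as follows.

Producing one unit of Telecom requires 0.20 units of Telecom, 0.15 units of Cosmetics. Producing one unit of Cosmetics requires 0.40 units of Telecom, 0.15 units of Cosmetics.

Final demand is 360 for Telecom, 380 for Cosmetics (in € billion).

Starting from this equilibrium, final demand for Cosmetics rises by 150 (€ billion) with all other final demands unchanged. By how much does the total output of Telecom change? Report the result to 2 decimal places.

I − A =
  [   0.80    -0.40]
  [  -0.15     0.85]
det(I−A) = (0.80)(0.85) − (-0.40)(-0.15) = 0.6200
adj(I−A) = [[0.85, 0.40], [0.15, 0.80]]
(I − A)⁻¹ = adj(I−A) / det(I−A) ≈
  [   1.3710     0.6452]
  [   0.2419     1.2903]
Δx = (I − A)⁻¹ Δd with Δd having +150 in the Cosmetics component and 0 elsewhere.
So Δx_1 = L_12 · (+150), where L_12 = adj(I−A)_12 / det(I−A) = 0.40 / 0.6200.
Δx_1 = 0.40 × (+150) / 0.6200 = 60.00 / 0.6200 ≈ 96.77.

Δx_1 = 96.77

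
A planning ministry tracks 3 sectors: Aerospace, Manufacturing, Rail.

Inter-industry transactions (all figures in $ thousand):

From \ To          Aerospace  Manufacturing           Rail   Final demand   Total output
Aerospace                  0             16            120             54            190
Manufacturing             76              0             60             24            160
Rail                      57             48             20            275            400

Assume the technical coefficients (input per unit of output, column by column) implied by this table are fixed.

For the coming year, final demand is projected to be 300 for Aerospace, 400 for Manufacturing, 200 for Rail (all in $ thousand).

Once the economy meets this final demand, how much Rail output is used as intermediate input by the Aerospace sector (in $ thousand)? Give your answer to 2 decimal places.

Technical coefficients a_ij = z_ij / X_j:
  a_11 = 0/190 = 0.00, a_21 = 76/190 = 0.40, a_31 = 57/190 = 0.30
  a_12 = 16/160 = 0.10, a_22 = 0/160 = 0.00, a_32 = 48/160 = 0.30
  a_13 = 120/400 = 0.30, a_23 = 60/400 = 0.15, a_33 = 20/400 = 0.05
I − A =
  [   1.00    -0.10    -0.30]
  [  -0.40     1.00    -0.15]
  [  -0.30    -0.30     0.95]
Cofactors of I−A, C_ij = (−1)^(i+j)·(minor ij) (rows/columns in the sector order above):
  C_11 = (1.00)(0.95) − (-0.15)(-0.30) = 0.9050
  C_12 = −[(-0.40)(0.95) − (-0.15)(-0.30)] = 0.4250
  C_13 = (-0.40)(-0.30) − (1.00)(-0.30) = 0.4200
  C_21 = −[(-0.10)(0.95) − (-0.30)(-0.30)] = 0.1850
  C_22 = (1.00)(0.95) − (-0.30)(-0.30) = 0.8600
  C_23 = −[(1.00)(-0.30) − (-0.10)(-0.30)] = 0.3300
  C_31 = (-0.10)(-0.15) − (-0.30)(1.00) = 0.3150
  C_32 = −[(1.00)(-0.15) − (-0.30)(-0.40)] = 0.2700
  C_33 = (1.00)(1.00) − (-0.10)(-0.40) = 0.9600
det(I−A) = Σ_j (I−A)_1j·C_1j = (1.00)(0.9050) + (-0.10)(0.4250) + (-0.30)(0.4200) = 0.7365
adj(I−A) = Cᵀ =
  [ 0.9050   0.1850   0.3150]
  [ 0.4250   0.8600   0.2700]
  [ 0.4200   0.3300   0.9600]
(I − A)⁻¹ = adj(I−A) / det(I−A) ≈
  [   1.2288     0.2512     0.4277]
  [   0.5771     1.1677     0.3666]
  [   0.5703     0.4481     1.3035]
First solve x = (I − A)⁻¹ d = adj(I−A)·d / det(I−A); in particular x_1 = (0.9050·300 + 0.1850·400 + 0.3150·200) / 0.7365 = 408.50 / 0.7365 ≈ 554.6504.
Intermediate flow from 3 to 1: z_31 = a_31 · x_1 = 0.30 × 408.50 / 0.7365 = 122.55 / 0.7365 ≈ 166.40.

z_31 = 166.40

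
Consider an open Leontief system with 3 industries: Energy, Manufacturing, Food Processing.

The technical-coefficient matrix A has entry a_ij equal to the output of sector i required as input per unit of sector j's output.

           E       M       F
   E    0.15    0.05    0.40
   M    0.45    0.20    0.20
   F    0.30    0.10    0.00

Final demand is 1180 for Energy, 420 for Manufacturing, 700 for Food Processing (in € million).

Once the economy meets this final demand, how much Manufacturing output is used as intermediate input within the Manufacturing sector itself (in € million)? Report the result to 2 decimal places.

z_MM = 440.65

I − A =
  [   0.85    -0.05    -0.40]
  [  -0.45     0.80    -0.20]
  [  -0.30    -0.10     1.00]
Cofactors of I−A, C_ij = (−1)^(i+j)·(minor ij) (rows/columns in the sector order above):
  C_11 = (0.80)(1.00) − (-0.20)(-0.10) = 0.7800
  C_12 = −[(-0.45)(1.00) − (-0.20)(-0.30)] = 0.5100
  C_13 = (-0.45)(-0.10) − (0.80)(-0.30) = 0.2850
  C_21 = −[(-0.05)(1.00) − (-0.40)(-0.10)] = 0.0900
  C_22 = (0.85)(1.00) − (-0.40)(-0.30) = 0.7300
  C_23 = −[(0.85)(-0.10) − (-0.05)(-0.30)] = 0.1000
  C_31 = (-0.05)(-0.20) − (-0.40)(0.80) = 0.3300
  C_32 = −[(0.85)(-0.20) − (-0.40)(-0.45)] = 0.3500
  C_33 = (0.85)(0.80) − (-0.05)(-0.45) = 0.6575
det(I−A) = Σ_j (I−A)_1j·C_1j = (0.85)(0.7800) + (-0.05)(0.5100) + (-0.40)(0.2850) = 0.5235
adj(I−A) = Cᵀ =
  [ 0.7800   0.0900   0.3300]
  [ 0.5100   0.7300   0.3500]
  [ 0.2850   0.1000   0.6575]
(I − A)⁻¹ = adj(I−A) / det(I−A) ≈
  [   1.4900     0.1719     0.6304]
  [   0.9742     1.3945     0.6686]
  [   0.5444     0.1910     1.2560]
First solve x = (I − A)⁻¹ d = adj(I−A)·d / det(I−A); in particular x_M = (0.5100·1180 + 0.7300·420 + 0.3500·700) / 0.5235 = 1153.40 / 0.5235 ≈ 2203.2474.
Intermediate flow from M to M: z_MM = a_MM · x_M = 0.20 × 1153.40 / 0.5235 = 230.68 / 0.5235 ≈ 440.65.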